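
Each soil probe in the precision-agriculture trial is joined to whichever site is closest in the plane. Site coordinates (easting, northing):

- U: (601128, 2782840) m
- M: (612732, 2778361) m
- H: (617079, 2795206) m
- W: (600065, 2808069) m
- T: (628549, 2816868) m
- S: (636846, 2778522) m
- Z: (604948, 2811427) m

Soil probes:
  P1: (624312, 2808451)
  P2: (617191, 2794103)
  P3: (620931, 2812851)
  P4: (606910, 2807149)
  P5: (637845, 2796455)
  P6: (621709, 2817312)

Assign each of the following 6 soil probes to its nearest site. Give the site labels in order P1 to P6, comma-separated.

P1 → T (d²=88798058.00)
P2 → H (d²=1229153.00)
P3 → T (d²=74170213.00)
P4 → Z (d²=22150728.00)
P5 → S (d²=322590490.00)
P6 → T (d²=46982736.00)

T, H, T, Z, S, T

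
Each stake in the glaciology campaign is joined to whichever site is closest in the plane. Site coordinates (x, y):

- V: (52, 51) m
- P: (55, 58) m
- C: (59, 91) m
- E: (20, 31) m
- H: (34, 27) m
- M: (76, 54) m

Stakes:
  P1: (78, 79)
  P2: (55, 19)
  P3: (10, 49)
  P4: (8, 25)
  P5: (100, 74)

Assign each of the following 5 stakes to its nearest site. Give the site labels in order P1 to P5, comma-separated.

C, H, E, E, M

P1 → C (d²=505.00)
P2 → H (d²=505.00)
P3 → E (d²=424.00)
P4 → E (d²=180.00)
P5 → M (d²=976.00)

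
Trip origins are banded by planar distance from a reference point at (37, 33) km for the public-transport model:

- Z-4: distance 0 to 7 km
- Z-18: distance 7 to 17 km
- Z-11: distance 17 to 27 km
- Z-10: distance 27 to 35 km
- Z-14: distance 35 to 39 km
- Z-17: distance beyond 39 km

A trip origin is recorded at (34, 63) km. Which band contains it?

Distance = √((34−37)² + (63−33)²) = √(9.000 + 900.000) = 30.150 km.
27 ≤ 30.150 < 35 → Z-10.

Z-10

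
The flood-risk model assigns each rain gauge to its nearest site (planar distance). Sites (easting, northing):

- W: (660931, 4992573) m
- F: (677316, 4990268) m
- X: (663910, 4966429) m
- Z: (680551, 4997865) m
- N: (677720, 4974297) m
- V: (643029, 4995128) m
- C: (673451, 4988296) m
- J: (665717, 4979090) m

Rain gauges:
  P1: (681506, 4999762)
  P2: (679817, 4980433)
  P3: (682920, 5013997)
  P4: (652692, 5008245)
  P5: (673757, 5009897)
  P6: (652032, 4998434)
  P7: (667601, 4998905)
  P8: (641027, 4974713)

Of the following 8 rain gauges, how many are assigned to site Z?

P1 → Z
P2 → N
P3 → Z
P4 → V
P5 → Z
P6 → V
P7 → W
P8 → V
3 of the 8 go to Z.

3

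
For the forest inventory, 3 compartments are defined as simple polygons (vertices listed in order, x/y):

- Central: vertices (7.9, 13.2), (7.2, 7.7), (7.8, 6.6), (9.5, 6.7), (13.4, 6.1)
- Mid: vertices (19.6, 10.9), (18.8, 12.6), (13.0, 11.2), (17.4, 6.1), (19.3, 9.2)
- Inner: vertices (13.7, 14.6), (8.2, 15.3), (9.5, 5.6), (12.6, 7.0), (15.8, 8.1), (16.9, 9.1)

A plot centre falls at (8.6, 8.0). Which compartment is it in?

Central

Cast a ray rightward from (8.6, 8.0). For each polygon, the edges (by vertex number in listed order) whose endpoints lie on opposite sides of y = 8.0, where each meets that height, and whether that is right or left of the point:
Central: 1–2 at x≈7.24 (left), 5–1 at x≈11.93 (right) → 1 crossing.
Mid: 3–4 at x≈15.76 (right), 4–5 at x≈18.56 (right) → 2 crossings.
Inner: 2–3 at x≈9.18 (right), 4–5 at x≈15.51 (right) → 2 crossings.
Only Central has an odd count, so the point is inside Central.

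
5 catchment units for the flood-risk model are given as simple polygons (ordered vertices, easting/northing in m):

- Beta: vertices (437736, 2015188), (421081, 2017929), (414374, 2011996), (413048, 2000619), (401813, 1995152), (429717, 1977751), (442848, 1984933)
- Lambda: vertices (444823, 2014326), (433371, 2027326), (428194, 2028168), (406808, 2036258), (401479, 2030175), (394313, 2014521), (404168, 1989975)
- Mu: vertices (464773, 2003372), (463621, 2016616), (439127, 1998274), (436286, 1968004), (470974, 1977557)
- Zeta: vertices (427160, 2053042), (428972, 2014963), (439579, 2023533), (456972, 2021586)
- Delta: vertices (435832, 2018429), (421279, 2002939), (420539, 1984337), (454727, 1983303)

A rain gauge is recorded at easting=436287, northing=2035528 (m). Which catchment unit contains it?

Cast a ray rightward from (436287, 2035528). For each polygon, the edges (by vertex number in listed order) whose endpoints lie on opposite sides of northing = 2035528, where each meets that height, and whether that is right or left of the point:
Beta: no edge straddles that height → 0 crossings.
Lambda: 3–4 at easting≈408737.8 (left), 4–5 at easting≈406168.5 (left) → 0 crossings.
Mu: no edge straddles that height → 0 crossings.
Zeta: 1–2 at easting≈427993.4 (left), 4–1 at easting≈443758.7 (right) → 1 crossing.
Delta: no edge straddles that height → 0 crossings.
Only Zeta has an odd count, so the point is inside Zeta.

Zeta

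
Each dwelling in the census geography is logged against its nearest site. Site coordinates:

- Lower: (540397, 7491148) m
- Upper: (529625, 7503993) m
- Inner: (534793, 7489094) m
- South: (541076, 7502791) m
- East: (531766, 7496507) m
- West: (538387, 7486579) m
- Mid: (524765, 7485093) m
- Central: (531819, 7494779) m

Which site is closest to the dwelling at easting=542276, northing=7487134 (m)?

West

Squared distances to each site:
Lower: 19642837.000; Upper: 444273682.000; Inner: 59836889.000; South: 246581649.000; East: 198313229.000; West: 15432346.000; Mid: 310800802.000; Central: 167794874.000.
Minimum at West.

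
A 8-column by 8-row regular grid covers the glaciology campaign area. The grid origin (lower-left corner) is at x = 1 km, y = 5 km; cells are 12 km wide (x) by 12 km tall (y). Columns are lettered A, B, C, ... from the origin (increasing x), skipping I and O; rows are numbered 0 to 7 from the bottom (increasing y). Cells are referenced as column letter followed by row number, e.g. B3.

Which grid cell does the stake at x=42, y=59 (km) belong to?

Column index: ⌊(42 − 1) / 12⌋ = ⌊3.417⌋ = 3 → column D
Row offset from origin: ⌊(59 − 5) / 12⌋ = ⌊4.500⌋ = 4 → row 4

D4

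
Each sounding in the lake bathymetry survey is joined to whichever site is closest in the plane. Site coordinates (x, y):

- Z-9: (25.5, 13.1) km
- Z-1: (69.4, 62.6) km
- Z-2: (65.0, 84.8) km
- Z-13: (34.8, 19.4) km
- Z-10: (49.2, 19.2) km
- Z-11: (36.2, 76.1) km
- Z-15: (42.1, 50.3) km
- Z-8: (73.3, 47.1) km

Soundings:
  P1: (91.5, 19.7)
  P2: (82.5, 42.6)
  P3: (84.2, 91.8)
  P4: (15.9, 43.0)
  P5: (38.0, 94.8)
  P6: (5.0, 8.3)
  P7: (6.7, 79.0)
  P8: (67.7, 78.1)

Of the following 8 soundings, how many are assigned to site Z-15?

1

P1 → Z-8
P2 → Z-8
P3 → Z-2
P4 → Z-15
P5 → Z-11
P6 → Z-9
P7 → Z-11
P8 → Z-2
1 of the 8 goes to Z-15.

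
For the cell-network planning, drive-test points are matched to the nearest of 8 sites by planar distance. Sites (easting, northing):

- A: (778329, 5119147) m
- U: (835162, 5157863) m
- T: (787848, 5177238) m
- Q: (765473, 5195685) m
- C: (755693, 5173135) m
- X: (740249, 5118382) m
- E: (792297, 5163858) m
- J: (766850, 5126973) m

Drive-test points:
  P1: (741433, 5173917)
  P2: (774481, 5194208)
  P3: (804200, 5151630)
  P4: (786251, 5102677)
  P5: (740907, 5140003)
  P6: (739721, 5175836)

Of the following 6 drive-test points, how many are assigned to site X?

P1 → C
P2 → Q
P3 → E
P4 → A
P5 → X
P6 → C
1 of the 6 goes to X.

1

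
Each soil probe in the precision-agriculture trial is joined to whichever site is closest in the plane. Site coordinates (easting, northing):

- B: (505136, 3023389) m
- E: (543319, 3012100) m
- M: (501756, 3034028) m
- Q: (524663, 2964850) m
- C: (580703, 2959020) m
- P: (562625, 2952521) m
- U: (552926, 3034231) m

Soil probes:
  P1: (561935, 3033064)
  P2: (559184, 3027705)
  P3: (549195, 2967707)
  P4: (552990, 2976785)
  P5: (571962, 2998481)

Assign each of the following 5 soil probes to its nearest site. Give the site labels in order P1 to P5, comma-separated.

U, U, P, P, E

P1 → U (d²=82523970.00)
P2 → U (d²=81751240.00)
P3 → P (d²=410979496.00)
P4 → P (d²=681574921.00)
P5 → E (d²=1005898610.00)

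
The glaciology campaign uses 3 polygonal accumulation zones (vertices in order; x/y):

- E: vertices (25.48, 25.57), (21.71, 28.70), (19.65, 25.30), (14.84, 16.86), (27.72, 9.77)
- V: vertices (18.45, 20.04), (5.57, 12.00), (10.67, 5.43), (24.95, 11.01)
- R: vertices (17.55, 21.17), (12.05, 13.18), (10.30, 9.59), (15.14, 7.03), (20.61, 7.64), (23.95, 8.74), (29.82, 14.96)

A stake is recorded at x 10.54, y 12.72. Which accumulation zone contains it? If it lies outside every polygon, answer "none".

V

Cast a ray rightward from (10.54, 12.72). For each polygon, the edges (by vertex number in listed order) whose endpoints lie on opposite sides of y = 12.72, where each meets that height, and whether that is right or left of the point:
E: 4–5 at x≈22.361 (right), 5–1 at x≈27.302 (right) → 2 crossings.
V: 1–2 at x≈6.723 (left), 4–1 at x≈23.719 (right) → 1 crossing.
R: 2–3 at x≈11.826 (right), 6–7 at x≈27.706 (right) → 2 crossings.
Only V has an odd count, so the point is inside V.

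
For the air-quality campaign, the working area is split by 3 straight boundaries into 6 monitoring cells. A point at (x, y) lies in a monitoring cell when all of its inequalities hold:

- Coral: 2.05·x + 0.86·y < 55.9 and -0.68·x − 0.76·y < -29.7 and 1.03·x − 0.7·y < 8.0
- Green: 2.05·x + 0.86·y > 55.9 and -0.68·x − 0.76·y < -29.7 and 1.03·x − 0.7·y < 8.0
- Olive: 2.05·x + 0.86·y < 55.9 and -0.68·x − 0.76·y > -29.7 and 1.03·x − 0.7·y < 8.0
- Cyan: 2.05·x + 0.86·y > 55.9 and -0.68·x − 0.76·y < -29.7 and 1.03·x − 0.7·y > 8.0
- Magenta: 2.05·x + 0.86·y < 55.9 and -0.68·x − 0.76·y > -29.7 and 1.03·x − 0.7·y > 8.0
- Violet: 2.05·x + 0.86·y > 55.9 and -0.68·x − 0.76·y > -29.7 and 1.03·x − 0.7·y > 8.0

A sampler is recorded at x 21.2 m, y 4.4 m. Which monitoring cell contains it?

Magenta

2.05·21.2 + 0.86·4.4 = 47.244, which is < 55.9
-0.68·21.2 − 0.76·4.4 = -17.760, which is > -29.7
1.03·21.2 − 0.7·4.4 = 18.756, which is > 8.0
This sign pattern matches Magenta.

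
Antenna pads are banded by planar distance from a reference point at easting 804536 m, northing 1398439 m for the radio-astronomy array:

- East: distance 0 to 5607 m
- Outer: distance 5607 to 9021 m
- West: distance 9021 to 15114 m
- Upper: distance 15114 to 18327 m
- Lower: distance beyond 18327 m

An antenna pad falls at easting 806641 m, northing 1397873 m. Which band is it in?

East

Distance = √((806641−804536)² + (1397873−1398439)²) = √(4431025.000 + 320356.000) = 2179.766 m.
0 ≤ 2179.766 < 5607 → East.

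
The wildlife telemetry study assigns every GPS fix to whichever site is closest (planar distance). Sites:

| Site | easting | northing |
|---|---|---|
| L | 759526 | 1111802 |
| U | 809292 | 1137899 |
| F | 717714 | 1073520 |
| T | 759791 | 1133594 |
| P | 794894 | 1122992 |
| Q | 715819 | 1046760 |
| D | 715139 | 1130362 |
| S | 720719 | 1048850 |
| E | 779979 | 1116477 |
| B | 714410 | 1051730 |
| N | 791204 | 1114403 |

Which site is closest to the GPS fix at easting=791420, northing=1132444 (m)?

Squared distances to each site:
L: 1443319400.000; U: 349165409.000; F: 8904612212.000; T: 1001716141.000; P: 101408980.000; Q: 13057259057.000; D: 5823125685.000; S: 11986588237.000; E: 385841570.000; B: 12445289896.000; N: 325524337.000.
Minimum at P.

P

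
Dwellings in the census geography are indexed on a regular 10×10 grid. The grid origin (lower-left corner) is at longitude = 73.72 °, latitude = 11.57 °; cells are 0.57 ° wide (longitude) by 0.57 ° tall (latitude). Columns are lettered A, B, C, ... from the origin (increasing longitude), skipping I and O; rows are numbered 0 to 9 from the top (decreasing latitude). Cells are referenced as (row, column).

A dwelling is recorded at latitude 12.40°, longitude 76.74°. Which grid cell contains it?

(8, F)

Column index: ⌊(76.74 − 73.72) / 0.57⌋ = ⌊5.298⌋ = 5 → column F
Row offset from origin: ⌊(12.40 − 11.57) / 0.57⌋ = ⌊1.456⌋ = 1 → row 8 (counted from top)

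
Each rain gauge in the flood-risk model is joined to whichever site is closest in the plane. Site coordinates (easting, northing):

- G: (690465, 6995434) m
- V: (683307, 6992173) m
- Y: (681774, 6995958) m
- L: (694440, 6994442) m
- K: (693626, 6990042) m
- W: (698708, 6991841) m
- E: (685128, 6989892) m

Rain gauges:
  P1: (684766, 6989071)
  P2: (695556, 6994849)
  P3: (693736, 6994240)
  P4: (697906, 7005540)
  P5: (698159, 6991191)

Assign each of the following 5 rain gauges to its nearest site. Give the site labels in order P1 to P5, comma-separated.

P1 → E (d²=805085.00)
P2 → L (d²=1411105.00)
P3 → L (d²=536420.00)
P4 → L (d²=135178760.00)
P5 → W (d²=723901.00)

E, L, L, L, W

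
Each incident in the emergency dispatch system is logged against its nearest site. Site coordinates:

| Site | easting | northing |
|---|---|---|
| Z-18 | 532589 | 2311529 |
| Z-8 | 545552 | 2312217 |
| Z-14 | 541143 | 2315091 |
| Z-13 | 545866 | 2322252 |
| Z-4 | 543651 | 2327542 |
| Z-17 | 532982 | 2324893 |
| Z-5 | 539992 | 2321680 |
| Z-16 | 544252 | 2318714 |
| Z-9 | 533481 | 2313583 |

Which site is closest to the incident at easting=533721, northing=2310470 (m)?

Squared distances to each site:
Z-18: 2402905.000; Z-8: 143024570.000; Z-14: 76439725.000; Z-13: 286316549.000; Z-4: 390058084.000; Z-17: 208569050.000; Z-5: 164989541.000; Z-16: 178865497.000; Z-9: 9748369.000.
Minimum at Z-18.

Z-18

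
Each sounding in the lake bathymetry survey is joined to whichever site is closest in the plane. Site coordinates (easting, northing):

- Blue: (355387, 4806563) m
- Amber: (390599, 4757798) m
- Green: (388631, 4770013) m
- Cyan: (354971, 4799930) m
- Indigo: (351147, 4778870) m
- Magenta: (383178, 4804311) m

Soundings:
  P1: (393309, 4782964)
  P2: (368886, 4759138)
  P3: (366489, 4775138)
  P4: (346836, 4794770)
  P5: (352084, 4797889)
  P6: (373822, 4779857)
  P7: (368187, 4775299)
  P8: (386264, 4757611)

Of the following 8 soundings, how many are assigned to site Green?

P1 → Green
P2 → Amber
P3 → Indigo
P4 → Cyan
P5 → Cyan
P6 → Green
P7 → Indigo
P8 → Amber
2 of the 8 go to Green.

2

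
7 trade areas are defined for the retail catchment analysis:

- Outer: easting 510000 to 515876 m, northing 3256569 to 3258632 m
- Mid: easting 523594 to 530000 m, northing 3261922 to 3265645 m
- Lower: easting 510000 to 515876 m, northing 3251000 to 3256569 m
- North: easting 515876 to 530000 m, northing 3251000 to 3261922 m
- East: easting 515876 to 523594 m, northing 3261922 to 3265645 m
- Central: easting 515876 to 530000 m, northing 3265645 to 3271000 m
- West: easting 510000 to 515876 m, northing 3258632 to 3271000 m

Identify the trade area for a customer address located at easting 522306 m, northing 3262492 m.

The point has easting = 522306 and northing = 3262492.
Only East satisfies 515876 ≤ easting ≤ 523594 and 3261922 ≤ northing ≤ 3265645.

East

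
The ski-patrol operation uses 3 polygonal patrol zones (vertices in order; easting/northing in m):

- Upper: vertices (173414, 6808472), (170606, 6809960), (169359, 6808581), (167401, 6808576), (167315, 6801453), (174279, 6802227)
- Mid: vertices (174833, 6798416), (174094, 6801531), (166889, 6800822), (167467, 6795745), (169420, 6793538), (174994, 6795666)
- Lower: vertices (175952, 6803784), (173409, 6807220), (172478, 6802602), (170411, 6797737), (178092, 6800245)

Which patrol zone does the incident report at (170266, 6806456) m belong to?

Upper

Cast a ray rightward from (170266, 6806456). For each polygon, the edges (by vertex number in listed order) whose endpoints lie on opposite sides of northing = 6806456, where each meets that height, and whether that is right or left of the point:
Upper: 4–5 at easting≈167375.4 (left), 6–1 at easting≈173693.2 (right) → 1 crossing.
Mid: no edge straddles that height → 0 crossings.
Lower: 1–2 at easting≈173974.4 (right), 2–3 at easting≈173255.0 (right) → 2 crossings.
Only Upper has an odd count, so the point is inside Upper.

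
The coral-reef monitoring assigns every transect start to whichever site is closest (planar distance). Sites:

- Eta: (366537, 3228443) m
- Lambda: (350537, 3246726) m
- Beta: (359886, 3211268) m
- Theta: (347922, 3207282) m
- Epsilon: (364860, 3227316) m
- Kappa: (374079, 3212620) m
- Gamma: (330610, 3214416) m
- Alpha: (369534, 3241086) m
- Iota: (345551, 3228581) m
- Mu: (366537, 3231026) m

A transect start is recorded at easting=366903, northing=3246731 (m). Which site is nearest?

Alpha

Squared distances to each site:
Eta: 334584900.000; Lambda: 267845981.000; Beta: 1306862658.000; Theta: 1916501962.000; Epsilon: 381116074.000; Kappa: 1215055297.000; Gamma: 2361441074.000; Alpha: 38788186.000; Iota: 785330404.000; Mu: 246780981.000.
Minimum at Alpha.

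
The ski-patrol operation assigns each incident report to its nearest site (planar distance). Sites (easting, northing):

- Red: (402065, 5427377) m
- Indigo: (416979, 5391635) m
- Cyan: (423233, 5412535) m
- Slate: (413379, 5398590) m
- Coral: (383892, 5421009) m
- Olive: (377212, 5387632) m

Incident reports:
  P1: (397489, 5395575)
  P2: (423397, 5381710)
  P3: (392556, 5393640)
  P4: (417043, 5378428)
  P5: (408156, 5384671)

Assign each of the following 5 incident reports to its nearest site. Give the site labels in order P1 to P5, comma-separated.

Slate, Indigo, Olive, Indigo, Indigo

P1 → Slate (d²=261582325.00)
P2 → Indigo (d²=139696349.00)
P3 → Olive (d²=271534400.00)
P4 → Indigo (d²=174428945.00)
P5 → Indigo (d²=126342625.00)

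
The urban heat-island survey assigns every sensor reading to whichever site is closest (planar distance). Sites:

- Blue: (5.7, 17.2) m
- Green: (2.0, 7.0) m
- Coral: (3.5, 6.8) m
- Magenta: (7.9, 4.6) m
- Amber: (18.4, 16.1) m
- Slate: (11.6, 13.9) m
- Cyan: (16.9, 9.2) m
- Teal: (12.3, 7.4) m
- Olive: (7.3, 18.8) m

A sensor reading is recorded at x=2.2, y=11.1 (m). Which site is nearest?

Green

Squared distances to each site:
Blue: 49.460; Green: 16.850; Coral: 20.180; Magenta: 74.740; Amber: 287.440; Slate: 96.200; Cyan: 219.700; Teal: 115.700; Olive: 85.300.
Minimum at Green.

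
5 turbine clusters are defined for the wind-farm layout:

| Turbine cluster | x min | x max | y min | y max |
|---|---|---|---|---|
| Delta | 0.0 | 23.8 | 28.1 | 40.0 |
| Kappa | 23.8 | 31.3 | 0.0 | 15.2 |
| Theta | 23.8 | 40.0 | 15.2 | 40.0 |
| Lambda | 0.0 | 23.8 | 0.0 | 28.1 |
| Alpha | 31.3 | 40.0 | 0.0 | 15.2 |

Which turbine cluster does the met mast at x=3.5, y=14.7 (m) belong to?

Lambda

The point has x = 3.5 and y = 14.7.
Only Lambda satisfies 0.0 ≤ x ≤ 23.8 and 0.0 ≤ y ≤ 28.1.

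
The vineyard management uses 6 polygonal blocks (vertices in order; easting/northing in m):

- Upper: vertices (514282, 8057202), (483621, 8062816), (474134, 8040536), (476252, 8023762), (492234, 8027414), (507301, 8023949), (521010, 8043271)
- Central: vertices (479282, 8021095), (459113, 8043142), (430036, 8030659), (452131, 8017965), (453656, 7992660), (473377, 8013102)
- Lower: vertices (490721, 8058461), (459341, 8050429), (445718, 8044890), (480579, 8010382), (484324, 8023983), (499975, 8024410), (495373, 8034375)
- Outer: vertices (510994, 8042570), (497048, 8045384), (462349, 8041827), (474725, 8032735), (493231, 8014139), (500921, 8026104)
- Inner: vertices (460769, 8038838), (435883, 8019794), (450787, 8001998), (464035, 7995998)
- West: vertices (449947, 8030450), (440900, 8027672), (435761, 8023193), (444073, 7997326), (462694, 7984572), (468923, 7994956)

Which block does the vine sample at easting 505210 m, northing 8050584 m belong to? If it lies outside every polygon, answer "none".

Upper

Cast a ray rightward from (505210, 8050584). For each polygon, the edges (by vertex number in listed order) whose endpoints lie on opposite sides of northing = 8050584, where each meets that height, and whether that is right or left of the point:
Upper: 2–3 at easting≈478412.5 (left), 7–1 at easting≈517478.2 (right) → 1 crossing.
Central: no edge straddles that height → 0 crossings.
Lower: 1–2 at easting≈459946.6 (left), 7–1 at easting≈492242.4 (left) → 0 crossings.
Outer: no edge straddles that height → 0 crossings.
Inner: no edge straddles that height → 0 crossings.
West: no edge straddles that height → 0 crossings.
Only Upper has an odd count, so the point is inside Upper.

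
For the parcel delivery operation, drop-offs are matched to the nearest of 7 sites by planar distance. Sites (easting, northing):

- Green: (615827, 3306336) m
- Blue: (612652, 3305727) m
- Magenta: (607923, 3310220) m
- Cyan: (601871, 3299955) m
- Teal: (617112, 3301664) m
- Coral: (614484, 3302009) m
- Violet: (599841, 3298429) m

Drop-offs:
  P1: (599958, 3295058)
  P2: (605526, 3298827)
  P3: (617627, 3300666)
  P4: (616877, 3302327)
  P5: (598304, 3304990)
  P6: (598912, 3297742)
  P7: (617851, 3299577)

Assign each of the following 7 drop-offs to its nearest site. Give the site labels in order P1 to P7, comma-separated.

P1 → Violet (d²=11377330.00)
P2 → Cyan (d²=14631409.00)
P3 → Teal (d²=1261229.00)
P4 → Teal (d²=494794.00)
P5 → Cyan (d²=38074714.00)
P6 → Violet (d²=1335010.00)
P7 → Teal (d²=4901690.00)

Violet, Cyan, Teal, Teal, Cyan, Violet, Teal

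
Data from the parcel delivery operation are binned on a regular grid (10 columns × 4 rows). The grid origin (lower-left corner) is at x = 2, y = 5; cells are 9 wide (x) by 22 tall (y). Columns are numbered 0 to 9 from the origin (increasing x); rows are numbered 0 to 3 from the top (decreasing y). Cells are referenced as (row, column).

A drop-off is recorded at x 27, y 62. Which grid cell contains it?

(1, 2)

Column index: ⌊(27 − 2) / 9⌋ = ⌊2.778⌋ = 2
Row offset from origin: ⌊(62 − 5) / 22⌋ = ⌊2.591⌋ = 2 → row 1 (counted from top)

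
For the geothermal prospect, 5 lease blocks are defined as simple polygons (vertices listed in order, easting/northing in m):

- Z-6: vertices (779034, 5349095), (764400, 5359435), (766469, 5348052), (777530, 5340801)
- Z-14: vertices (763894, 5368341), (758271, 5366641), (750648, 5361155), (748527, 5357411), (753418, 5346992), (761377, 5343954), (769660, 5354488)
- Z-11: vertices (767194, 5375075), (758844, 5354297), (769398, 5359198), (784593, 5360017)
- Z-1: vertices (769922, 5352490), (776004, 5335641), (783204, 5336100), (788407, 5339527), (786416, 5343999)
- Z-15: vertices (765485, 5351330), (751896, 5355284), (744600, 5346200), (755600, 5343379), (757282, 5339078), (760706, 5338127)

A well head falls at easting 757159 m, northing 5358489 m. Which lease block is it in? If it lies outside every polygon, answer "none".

Z-14

Cast a ray rightward from (757159, 5358489). For each polygon, the edges (by vertex number in listed order) whose endpoints lie on opposite sides of northing = 5358489, where each meets that height, and whether that is right or left of the point:
Z-6: 1–2 at easting≈765738.9 (right), 2–3 at easting≈764571.9 (right) → 2 crossings.
Z-14: 3–4 at easting≈749137.7 (left), 7–1 at easting≈767994.7 (right) → 1 crossing.
Z-11: 1–2 at easting≈760528.6 (right), 2–3 at easting≈767871.2 (right) → 2 crossings.
Z-1: no edge straddles that height → 0 crossings.
Z-15: no edge straddles that height → 0 crossings.
Only Z-14 has an odd count, so the point is inside Z-14.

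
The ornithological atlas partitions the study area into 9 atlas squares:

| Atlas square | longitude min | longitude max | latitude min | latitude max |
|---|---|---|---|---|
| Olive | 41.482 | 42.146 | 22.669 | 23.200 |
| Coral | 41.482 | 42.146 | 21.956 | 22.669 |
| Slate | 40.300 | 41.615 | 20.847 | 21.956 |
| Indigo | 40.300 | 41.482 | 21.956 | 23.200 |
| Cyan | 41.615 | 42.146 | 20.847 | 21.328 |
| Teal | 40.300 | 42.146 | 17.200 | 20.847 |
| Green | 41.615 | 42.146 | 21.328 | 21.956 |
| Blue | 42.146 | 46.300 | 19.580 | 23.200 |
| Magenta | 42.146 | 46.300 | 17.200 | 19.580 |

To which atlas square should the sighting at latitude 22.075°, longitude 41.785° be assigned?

The point has longitude = 41.785 and latitude = 22.075.
Only Coral satisfies 41.482 ≤ longitude ≤ 42.146 and 21.956 ≤ latitude ≤ 22.669.

Coral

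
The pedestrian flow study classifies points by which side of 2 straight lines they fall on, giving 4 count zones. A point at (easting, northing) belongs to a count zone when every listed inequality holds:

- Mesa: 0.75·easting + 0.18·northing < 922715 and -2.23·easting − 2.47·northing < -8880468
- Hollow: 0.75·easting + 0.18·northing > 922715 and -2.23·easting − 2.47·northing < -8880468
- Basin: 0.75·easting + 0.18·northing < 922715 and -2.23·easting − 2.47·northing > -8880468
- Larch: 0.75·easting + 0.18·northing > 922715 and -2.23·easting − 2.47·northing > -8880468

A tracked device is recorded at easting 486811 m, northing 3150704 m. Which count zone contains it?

0.75·486811 + 0.18·3150704 = 932234.970, which is > 922715
-2.23·486811 − 2.47·3150704 = -8867827.410, which is > -8880468
This sign pattern matches Larch.

Larch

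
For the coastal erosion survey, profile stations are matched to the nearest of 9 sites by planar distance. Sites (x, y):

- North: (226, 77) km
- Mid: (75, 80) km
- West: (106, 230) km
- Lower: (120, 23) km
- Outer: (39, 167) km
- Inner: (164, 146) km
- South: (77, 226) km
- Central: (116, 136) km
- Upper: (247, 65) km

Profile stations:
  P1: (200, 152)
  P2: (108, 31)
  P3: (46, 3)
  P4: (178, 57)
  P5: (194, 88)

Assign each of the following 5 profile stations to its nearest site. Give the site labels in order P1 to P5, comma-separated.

Inner, Lower, Lower, North, North

P1 → Inner (d²=1332.00)
P2 → Lower (d²=208.00)
P3 → Lower (d²=5876.00)
P4 → North (d²=2704.00)
P5 → North (d²=1145.00)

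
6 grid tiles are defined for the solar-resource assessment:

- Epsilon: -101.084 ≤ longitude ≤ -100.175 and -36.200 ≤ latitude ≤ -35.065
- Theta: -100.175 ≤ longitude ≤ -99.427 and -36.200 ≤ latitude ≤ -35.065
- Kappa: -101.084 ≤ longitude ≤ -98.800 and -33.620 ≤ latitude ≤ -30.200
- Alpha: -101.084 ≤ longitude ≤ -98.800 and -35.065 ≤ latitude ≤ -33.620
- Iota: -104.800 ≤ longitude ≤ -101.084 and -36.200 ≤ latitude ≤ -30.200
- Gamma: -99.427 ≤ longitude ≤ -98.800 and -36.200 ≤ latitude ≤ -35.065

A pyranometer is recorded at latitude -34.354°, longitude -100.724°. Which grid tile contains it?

The point has longitude = -100.724 and latitude = -34.354.
Only Alpha satisfies -101.084 ≤ longitude ≤ -98.800 and -35.065 ≤ latitude ≤ -33.620.

Alpha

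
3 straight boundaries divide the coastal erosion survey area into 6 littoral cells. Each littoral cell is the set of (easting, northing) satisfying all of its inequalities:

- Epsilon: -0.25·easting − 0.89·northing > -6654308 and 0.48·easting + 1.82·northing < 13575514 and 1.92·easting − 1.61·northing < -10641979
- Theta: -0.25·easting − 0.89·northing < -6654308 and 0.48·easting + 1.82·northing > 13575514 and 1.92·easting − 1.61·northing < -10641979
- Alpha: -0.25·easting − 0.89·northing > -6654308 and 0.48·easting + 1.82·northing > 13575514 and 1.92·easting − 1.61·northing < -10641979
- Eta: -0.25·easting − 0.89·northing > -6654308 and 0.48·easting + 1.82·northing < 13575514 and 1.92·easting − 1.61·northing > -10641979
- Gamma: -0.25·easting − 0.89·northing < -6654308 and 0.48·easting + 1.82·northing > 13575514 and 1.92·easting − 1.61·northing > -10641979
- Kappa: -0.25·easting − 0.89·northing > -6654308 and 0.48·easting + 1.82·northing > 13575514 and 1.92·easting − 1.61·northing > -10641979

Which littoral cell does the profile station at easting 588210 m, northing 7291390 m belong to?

-0.25·588210 − 0.89·7291390 = -6636389.600, which is > -6654308
0.48·588210 + 1.82·7291390 = 13552670.600, which is < 13575514
1.92·588210 − 1.61·7291390 = -10609774.700, which is > -10641979
This sign pattern matches Eta.

Eta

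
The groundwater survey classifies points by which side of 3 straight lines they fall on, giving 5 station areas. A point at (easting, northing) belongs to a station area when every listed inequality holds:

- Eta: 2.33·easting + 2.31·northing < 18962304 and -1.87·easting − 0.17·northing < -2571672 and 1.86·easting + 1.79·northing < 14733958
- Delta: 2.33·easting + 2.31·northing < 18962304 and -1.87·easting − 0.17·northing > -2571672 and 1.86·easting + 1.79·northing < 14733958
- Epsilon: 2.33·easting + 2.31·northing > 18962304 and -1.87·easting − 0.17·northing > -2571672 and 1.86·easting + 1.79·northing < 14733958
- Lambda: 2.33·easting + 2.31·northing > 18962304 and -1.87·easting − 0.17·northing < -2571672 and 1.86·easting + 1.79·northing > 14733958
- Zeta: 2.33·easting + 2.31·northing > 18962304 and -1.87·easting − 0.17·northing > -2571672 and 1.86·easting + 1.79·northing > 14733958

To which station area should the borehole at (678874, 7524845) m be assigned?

2.33·678874 + 2.31·7524845 = 18964168.370, which is > 18962304
-1.87·678874 − 0.17·7524845 = -2548718.030, which is > -2571672
1.86·678874 + 1.79·7524845 = 14732178.190, which is < 14733958
This sign pattern matches Epsilon.

Epsilon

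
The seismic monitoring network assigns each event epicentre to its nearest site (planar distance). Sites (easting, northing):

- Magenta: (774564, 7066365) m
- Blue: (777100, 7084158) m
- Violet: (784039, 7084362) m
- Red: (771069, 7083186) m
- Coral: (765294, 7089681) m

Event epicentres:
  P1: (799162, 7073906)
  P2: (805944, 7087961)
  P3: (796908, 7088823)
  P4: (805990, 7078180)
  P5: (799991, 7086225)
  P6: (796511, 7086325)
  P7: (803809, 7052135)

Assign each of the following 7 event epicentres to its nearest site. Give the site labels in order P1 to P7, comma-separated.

Violet, Violet, Violet, Violet, Violet, Violet, Magenta

P1 → Violet (d²=338033065.00)
P2 → Violet (d²=492781826.00)
P3 → Violet (d²=185511682.00)
P4 → Violet (d²=520063525.00)
P5 → Violet (d²=257937073.00)
P6 → Violet (d²=159404153.00)
P7 → Magenta (d²=1057762925.00)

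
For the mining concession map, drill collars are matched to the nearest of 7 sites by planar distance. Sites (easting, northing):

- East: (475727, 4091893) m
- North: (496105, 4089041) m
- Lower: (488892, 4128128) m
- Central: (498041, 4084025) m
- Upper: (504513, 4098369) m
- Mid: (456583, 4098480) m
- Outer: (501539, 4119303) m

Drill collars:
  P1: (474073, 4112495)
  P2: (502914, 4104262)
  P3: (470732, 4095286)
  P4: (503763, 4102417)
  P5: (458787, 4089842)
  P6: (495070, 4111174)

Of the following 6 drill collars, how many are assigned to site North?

0

P1 → East
P2 → Upper
P3 → East
P4 → Upper
P5 → Mid
P6 → Outer
0 of the 6 go to North.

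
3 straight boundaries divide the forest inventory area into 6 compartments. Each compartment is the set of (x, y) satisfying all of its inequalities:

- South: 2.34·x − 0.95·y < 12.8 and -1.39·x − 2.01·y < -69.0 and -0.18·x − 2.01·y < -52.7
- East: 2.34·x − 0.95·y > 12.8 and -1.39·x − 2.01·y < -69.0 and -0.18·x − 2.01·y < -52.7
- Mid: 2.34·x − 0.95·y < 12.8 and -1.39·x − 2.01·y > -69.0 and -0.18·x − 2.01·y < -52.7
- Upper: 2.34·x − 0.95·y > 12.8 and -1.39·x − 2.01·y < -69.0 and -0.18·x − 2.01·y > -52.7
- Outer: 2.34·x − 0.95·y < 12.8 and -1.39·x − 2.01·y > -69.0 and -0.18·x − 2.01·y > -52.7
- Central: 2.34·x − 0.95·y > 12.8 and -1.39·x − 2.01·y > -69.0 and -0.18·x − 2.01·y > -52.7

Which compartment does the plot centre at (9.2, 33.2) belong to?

2.34·9.2 − 0.95·33.2 = -10.012, which is < 12.8
-1.39·9.2 − 2.01·33.2 = -79.520, which is < -69.0
-0.18·9.2 − 2.01·33.2 = -68.388, which is < -52.7
This sign pattern matches South.

South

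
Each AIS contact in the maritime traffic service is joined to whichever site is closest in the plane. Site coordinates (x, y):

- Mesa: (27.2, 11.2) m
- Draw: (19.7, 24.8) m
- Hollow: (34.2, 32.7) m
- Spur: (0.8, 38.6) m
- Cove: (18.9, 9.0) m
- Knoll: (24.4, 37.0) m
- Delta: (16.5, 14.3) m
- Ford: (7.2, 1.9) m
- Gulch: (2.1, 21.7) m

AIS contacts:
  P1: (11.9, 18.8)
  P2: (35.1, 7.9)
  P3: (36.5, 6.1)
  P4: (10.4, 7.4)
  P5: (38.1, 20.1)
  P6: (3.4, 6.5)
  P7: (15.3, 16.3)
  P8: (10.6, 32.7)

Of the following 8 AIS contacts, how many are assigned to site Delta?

2

P1 → Delta
P2 → Mesa
P3 → Mesa
P4 → Ford
P5 → Hollow
P6 → Ford
P7 → Delta
P8 → Spur
2 of the 8 go to Delta.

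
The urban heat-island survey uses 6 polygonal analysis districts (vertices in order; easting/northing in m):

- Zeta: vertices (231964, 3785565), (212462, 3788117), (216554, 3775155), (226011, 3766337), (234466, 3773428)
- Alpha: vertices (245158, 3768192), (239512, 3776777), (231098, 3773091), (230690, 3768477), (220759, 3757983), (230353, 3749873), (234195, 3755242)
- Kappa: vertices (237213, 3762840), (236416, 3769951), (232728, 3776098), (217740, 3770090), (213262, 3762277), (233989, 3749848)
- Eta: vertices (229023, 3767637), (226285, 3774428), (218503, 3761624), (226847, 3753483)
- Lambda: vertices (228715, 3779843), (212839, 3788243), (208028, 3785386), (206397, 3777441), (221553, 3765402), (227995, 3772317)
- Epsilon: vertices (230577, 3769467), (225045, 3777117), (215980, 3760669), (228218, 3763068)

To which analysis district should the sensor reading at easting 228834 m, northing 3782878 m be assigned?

Cast a ray rightward from (228834, 3782878). For each polygon, the edges (by vertex number in listed order) whose endpoints lie on opposite sides of northing = 3782878, where each meets that height, and whether that is right or left of the point:
Zeta: 2–3 at easting≈214115.9 (left), 5–1 at easting≈232517.9 (right) → 1 crossing.
Alpha: no edge straddles that height → 0 crossings.
Kappa: no edge straddles that height → 0 crossings.
Eta: no edge straddles that height → 0 crossings.
Lambda: 1–2 at easting≈222978.9 (left), 3–4 at easting≈207513.1 (left) → 0 crossings.
Epsilon: no edge straddles that height → 0 crossings.
Only Zeta has an odd count, so the point is inside Zeta.

Zeta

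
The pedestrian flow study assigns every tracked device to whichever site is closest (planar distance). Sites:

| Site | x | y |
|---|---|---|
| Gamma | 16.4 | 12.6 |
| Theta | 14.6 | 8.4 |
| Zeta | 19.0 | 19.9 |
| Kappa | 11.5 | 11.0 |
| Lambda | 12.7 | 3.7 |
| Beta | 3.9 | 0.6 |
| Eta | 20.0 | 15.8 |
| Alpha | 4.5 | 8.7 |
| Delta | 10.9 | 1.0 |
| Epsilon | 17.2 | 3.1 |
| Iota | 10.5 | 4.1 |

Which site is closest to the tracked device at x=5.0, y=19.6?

Kappa

Squared distances to each site:
Gamma: 178.960; Theta: 217.600; Zeta: 196.090; Kappa: 116.210; Lambda: 312.100; Beta: 362.210; Eta: 239.440; Alpha: 119.060; Delta: 380.770; Epsilon: 421.090; Iota: 270.500.
Minimum at Kappa.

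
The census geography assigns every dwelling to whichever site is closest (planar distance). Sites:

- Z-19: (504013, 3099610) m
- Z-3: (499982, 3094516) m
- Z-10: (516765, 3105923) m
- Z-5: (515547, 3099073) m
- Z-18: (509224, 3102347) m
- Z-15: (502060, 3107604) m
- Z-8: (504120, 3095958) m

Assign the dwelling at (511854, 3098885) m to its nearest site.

Squared distances to each site:
Z-19: 62006906.000; Z-3: 160032545.000; Z-10: 73651365.000; Z-5: 13673593.000; Z-18: 18902344.000; Z-15: 171943397.000; Z-8: 68382085.000.
Minimum at Z-5.

Z-5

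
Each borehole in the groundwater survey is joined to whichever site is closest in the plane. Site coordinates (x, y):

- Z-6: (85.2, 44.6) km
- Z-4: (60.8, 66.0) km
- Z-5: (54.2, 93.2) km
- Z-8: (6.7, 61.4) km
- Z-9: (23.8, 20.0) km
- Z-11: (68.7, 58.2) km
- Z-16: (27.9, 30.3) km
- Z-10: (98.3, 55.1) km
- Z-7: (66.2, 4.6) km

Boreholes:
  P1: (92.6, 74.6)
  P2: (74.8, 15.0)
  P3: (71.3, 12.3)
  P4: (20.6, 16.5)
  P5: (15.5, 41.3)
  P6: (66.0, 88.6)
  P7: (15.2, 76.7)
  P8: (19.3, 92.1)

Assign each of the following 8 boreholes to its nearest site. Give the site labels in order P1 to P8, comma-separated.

P1 → Z-10 (d²=412.74)
P2 → Z-7 (d²=182.12)
P3 → Z-7 (d²=85.30)
P4 → Z-9 (d²=22.49)
P5 → Z-16 (d²=274.76)
P6 → Z-5 (d²=160.40)
P7 → Z-8 (d²=306.34)
P8 → Z-8 (d²=1101.25)

Z-10, Z-7, Z-7, Z-9, Z-16, Z-5, Z-8, Z-8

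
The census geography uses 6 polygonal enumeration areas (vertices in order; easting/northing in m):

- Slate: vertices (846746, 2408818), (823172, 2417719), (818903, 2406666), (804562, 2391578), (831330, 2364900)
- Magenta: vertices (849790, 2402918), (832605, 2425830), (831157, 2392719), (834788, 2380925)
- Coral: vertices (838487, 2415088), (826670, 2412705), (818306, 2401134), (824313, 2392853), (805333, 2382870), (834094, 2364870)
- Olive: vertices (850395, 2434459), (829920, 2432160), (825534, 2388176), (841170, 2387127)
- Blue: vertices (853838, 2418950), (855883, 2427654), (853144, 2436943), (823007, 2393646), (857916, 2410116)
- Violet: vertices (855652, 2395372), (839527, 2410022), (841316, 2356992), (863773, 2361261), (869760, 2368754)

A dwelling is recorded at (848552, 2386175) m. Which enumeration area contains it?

Violet

Cast a ray rightward from (848552, 2386175). For each polygon, the edges (by vertex number in listed order) whose endpoints lie on opposite sides of northing = 2386175, where each meets that height, and whether that is right or left of the point:
Slate: 4–5 at easting≈809983.2 (left), 5–1 at easting≈838797.9 (left) → 0 crossings.
Magenta: 3–4 at easting≈833171.7 (left), 4–1 at easting≈838369.2 (left) → 0 crossings.
Coral: 4–5 at easting≈811616.6 (left), 6–1 at easting≈835957.7 (left) → 0 crossings.
Olive: no edge straddles that height → 0 crossings.
Blue: no edge straddles that height → 0 crossings.
Violet: 2–3 at easting≈840331.5 (left), 5–1 at easting≈860526.6 (right) → 1 crossing.
Only Violet has an odd count, so the point is inside Violet.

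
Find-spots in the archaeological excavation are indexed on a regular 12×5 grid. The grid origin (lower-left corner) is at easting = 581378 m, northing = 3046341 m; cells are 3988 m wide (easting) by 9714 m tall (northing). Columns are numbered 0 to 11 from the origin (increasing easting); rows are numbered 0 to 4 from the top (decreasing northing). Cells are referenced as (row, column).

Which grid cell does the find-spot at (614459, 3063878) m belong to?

Column index: ⌊(614459 − 581378) / 3988⌋ = ⌊8.295⌋ = 8
Row offset from origin: ⌊(3063878 − 3046341) / 9714⌋ = ⌊1.805⌋ = 1 → row 3 (counted from top)

(3, 8)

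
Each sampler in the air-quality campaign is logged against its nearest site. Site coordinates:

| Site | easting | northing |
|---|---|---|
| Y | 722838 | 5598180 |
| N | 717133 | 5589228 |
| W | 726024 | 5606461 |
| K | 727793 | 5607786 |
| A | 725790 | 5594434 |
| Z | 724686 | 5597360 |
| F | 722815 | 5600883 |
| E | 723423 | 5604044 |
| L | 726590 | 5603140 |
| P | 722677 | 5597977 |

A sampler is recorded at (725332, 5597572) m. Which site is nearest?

Squared distances to each site:
Y: 6589700.000; N: 136845937.000; W: 79493185.000; K: 110382317.000; A: 10056808.000; Z: 462260.000; F: 17298010.000; E: 45531065.000; L: 32585188.000; P: 7213050.000.
Minimum at Z.

Z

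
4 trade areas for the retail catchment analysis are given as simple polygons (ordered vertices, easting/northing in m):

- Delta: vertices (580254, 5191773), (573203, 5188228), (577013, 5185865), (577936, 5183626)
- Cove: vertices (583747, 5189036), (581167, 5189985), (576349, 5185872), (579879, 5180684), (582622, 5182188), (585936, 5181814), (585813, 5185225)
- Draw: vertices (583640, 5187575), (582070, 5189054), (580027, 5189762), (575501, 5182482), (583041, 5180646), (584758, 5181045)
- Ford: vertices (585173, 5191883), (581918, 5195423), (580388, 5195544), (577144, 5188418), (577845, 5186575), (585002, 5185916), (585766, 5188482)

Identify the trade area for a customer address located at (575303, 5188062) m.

Cast a ray rightward from (575303, 5188062). For each polygon, the edges (by vertex number in listed order) whose endpoints lie on opposite sides of northing = 5188062, where each meets that height, and whether that is right or left of the point:
Delta: 2–3 at easting≈573470.7 (left), 4–1 at easting≈579198.1 (right) → 1 crossing.
Cove: 2–3 at easting≈578914.4 (right), 7–1 at easting≈584275.0 (right) → 2 crossings.
Draw: 1–2 at easting≈583123.0 (right), 3–4 at easting≈578970.1 (right) → 2 crossings.
Ford: 4–5 at easting≈577279.4 (right), 6–7 at easting≈585640.9 (right) → 2 crossings.
Only Delta has an odd count, so the point is inside Delta.

Delta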